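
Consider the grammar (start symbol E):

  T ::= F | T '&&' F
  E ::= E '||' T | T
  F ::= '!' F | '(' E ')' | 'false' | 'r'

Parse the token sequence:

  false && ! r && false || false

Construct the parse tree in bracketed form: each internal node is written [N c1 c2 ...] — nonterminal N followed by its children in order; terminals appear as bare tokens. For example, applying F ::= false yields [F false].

E
E || T
T || T
T && F || T
T && F && F || T
F && F && F || T
false && F && F || T
false && ! F && F || T
false && ! r && F || T
false && ! r && false || T
false && ! r && false || F
false && ! r && false || false

[E [E [T [T [T [F false]] && [F ! [F r]]] && [F false]]] || [T [F false]]]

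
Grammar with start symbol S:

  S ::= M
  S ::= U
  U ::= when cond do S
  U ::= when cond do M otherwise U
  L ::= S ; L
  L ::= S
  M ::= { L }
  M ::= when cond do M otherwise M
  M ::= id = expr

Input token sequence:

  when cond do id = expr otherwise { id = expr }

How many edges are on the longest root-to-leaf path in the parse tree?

6

[S [M when cond do [M id = expr] otherwise [M { [L [S [M id = expr]]] }]]]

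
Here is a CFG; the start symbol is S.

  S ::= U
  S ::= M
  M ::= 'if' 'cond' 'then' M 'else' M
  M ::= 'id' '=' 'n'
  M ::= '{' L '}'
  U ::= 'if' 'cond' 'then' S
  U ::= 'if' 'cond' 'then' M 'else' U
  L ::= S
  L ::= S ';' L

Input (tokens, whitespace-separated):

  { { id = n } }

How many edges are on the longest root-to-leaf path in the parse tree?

[S [M { [L [S [M { [L [S [M id = n]]] }]]] }]]

8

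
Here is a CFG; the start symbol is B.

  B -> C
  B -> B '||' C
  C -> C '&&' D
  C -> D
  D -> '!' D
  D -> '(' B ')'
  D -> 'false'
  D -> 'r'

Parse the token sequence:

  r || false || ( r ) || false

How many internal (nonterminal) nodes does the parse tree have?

[B [B [B [B [C [D r]]] || [C [D false]]] || [C [D ( [B [C [D r]]] )]]] || [C [D false]]]

15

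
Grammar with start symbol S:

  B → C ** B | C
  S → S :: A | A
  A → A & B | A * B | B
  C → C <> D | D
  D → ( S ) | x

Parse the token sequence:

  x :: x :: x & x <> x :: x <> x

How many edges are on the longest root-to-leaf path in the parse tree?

8

[S [S [S [S [A [B [C [D x]]]]] :: [A [B [C [D x]]]]] :: [A [A [B [C [D x]]]] & [B [C [C [D x]] <> [D x]]]]] :: [A [B [C [C [D x]] <> [D x]]]]]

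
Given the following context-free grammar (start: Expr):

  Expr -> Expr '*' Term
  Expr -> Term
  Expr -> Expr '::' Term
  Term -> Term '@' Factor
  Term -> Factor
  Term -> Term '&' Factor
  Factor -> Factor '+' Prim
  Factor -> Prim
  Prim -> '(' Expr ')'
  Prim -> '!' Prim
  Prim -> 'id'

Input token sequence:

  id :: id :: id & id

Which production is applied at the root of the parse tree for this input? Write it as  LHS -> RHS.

Expr -> Expr '::' Term

[Expr [Expr [Expr [Term [Factor [Prim id]]]] :: [Term [Factor [Prim id]]]] :: [Term [Term [Factor [Prim id]]] & [Factor [Prim id]]]]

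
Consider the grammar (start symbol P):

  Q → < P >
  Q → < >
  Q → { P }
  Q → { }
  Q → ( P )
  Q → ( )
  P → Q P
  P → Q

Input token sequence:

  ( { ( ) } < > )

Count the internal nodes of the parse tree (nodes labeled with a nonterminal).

8

[P [Q ( [P [Q { [P [Q ( )]] }] [P [Q < >]]] )]]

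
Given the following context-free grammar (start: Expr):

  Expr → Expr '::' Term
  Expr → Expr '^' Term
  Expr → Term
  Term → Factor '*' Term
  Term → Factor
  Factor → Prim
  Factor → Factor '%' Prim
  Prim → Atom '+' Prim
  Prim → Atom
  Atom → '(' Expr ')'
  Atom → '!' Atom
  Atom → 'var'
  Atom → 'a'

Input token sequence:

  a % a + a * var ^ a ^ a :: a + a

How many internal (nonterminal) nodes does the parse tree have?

31

[Expr [Expr [Expr [Expr [Term [Factor [Factor [Prim [Atom a]]] % [Prim [Atom a] + [Prim [Atom a]]]] * [Term [Factor [Prim [Atom var]]]]]] ^ [Term [Factor [Prim [Atom a]]]]] ^ [Term [Factor [Prim [Atom a]]]]] :: [Term [Factor [Prim [Atom a] + [Prim [Atom a]]]]]]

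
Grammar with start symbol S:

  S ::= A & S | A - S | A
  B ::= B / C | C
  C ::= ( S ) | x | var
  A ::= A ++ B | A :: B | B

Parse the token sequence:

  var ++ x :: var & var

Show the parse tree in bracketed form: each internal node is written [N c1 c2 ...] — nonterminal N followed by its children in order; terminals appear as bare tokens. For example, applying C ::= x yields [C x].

S
A & S
A :: B & S
A ++ B :: B & S
B ++ B :: B & S
C ++ B :: B & S
var ++ B :: B & S
var ++ C :: B & S
var ++ x :: B & S
var ++ x :: C & S
var ++ x :: var & S
var ++ x :: var & A
var ++ x :: var & B
var ++ x :: var & C
var ++ x :: var & var

[S [A [A [A [B [C var]]] ++ [B [C x]]] :: [B [C var]]] & [S [A [B [C var]]]]]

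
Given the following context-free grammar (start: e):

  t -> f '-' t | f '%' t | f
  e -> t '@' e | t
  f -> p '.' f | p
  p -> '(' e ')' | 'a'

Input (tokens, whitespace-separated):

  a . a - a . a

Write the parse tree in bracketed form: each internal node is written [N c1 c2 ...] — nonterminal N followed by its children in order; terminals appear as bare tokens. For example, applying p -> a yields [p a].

[e [t [f [p a] . [f [p a]]] - [t [f [p a] . [f [p a]]]]]]

e
t
f - t
p . f - t
a . f - t
a . p - t
a . a - t
a . a - f
a . a - p . f
a . a - a . f
a . a - a . p
a . a - a . a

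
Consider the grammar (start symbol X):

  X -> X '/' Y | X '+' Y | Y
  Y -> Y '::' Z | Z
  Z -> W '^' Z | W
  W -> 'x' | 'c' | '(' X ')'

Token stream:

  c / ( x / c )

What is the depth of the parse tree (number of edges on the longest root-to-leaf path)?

9

[X [X [Y [Z [W c]]]] / [Y [Z [W ( [X [X [Y [Z [W x]]]] / [Y [Z [W c]]]] )]]]]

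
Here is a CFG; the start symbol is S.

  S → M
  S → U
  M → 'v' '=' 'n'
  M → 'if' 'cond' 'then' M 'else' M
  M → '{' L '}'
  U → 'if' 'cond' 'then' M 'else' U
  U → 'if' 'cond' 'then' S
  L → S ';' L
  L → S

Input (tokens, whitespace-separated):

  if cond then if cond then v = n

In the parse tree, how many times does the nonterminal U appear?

2

[S [U if cond then [S [U if cond then [S [M v = n]]]]]]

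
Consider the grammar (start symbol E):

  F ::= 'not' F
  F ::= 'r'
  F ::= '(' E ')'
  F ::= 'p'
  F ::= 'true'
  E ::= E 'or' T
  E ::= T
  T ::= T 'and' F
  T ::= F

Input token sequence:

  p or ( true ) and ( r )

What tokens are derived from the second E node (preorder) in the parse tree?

[E [E [T [F p]]] or [T [T [F ( [E [T [F true]]] )]] and [F ( [E [T [F r]]] )]]]

p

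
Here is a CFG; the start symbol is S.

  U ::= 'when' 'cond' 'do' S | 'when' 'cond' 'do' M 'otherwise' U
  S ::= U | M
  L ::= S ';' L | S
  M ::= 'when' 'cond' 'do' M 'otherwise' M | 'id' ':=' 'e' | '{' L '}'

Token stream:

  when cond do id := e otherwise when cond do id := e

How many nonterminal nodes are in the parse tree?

6

[S [U when cond do [M id := e] otherwise [U when cond do [S [M id := e]]]]]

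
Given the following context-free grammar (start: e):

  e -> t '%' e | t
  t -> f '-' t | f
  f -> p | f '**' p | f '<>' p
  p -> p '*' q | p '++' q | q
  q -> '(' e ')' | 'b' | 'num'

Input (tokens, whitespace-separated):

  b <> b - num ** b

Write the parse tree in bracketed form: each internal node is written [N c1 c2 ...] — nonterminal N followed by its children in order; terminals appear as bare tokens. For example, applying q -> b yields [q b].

[e [t [f [f [p [q b]]] <> [p [q b]]] - [t [f [f [p [q num]]] ** [p [q b]]]]]]

e
t
f - t
f <> p - t
p <> p - t
q <> p - t
b <> p - t
b <> q - t
b <> b - t
b <> b - f
b <> b - f ** p
b <> b - p ** p
b <> b - q ** p
b <> b - num ** p
b <> b - num ** q
b <> b - num ** b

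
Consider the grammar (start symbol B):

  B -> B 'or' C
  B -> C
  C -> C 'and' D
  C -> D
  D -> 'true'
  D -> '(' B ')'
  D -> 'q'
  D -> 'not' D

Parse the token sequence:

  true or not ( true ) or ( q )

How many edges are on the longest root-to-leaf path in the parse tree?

8

[B [B [B [C [D true]]] or [C [D not [D ( [B [C [D true]]] )]]]] or [C [D ( [B [C [D q]]] )]]]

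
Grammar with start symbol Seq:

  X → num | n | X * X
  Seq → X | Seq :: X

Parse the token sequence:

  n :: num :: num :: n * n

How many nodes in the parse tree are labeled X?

6

[Seq [Seq [Seq [Seq [X n]] :: [X num]] :: [X num]] :: [X [X n] * [X n]]]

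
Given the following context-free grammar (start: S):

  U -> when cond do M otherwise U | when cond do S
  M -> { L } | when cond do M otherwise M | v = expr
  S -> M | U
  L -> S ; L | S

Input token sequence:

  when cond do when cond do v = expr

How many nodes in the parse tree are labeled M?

[S [U when cond do [S [U when cond do [S [M v = expr]]]]]]

1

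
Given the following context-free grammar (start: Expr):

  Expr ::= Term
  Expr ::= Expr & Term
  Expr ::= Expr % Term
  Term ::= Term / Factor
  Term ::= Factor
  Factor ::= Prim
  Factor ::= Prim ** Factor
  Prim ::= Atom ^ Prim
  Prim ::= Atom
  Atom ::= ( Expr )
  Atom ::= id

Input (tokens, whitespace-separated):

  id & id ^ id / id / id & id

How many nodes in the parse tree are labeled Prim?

[Expr [Expr [Expr [Term [Factor [Prim [Atom id]]]]] & [Term [Term [Term [Factor [Prim [Atom id] ^ [Prim [Atom id]]]]] / [Factor [Prim [Atom id]]]] / [Factor [Prim [Atom id]]]]] & [Term [Factor [Prim [Atom id]]]]]

6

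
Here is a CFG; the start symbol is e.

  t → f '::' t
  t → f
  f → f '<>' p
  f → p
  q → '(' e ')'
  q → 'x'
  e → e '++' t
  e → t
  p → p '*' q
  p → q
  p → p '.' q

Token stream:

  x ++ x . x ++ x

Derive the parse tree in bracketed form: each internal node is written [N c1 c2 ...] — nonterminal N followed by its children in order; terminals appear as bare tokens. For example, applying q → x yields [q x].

e
e ++ t
e ++ t ++ t
t ++ t ++ t
f ++ t ++ t
p ++ t ++ t
q ++ t ++ t
x ++ t ++ t
x ++ f ++ t
x ++ p ++ t
x ++ p . q ++ t
x ++ q . q ++ t
x ++ x . q ++ t
x ++ x . x ++ t
x ++ x . x ++ f
x ++ x . x ++ p
x ++ x . x ++ q
x ++ x . x ++ x

[e [e [e [t [f [p [q x]]]]] ++ [t [f [p [p [q x]] . [q x]]]]] ++ [t [f [p [q x]]]]]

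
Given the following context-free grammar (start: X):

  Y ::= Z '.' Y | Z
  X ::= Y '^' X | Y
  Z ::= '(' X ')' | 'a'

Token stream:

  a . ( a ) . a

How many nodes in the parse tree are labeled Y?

[X [Y [Z a] . [Y [Z ( [X [Y [Z a]]] )] . [Y [Z a]]]]]

4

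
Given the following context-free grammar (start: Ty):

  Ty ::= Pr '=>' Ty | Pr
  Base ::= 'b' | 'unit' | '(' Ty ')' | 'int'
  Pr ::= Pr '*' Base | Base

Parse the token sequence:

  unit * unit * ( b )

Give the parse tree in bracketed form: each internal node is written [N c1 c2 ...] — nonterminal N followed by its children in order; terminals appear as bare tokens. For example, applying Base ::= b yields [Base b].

Ty
Pr
Pr * Base
Pr * Base * Base
Base * Base * Base
unit * Base * Base
unit * unit * Base
unit * unit * ( Ty )
unit * unit * ( Pr )
unit * unit * ( Base )
unit * unit * ( b )

[Ty [Pr [Pr [Pr [Base unit]] * [Base unit]] * [Base ( [Ty [Pr [Base b]]] )]]]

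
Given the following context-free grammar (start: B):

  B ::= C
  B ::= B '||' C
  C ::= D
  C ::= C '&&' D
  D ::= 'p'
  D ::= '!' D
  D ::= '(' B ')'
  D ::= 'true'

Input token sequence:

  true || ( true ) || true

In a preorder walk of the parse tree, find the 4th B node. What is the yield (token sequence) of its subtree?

true

[B [B [B [C [D true]]] || [C [D ( [B [C [D true]]] )]]] || [C [D true]]]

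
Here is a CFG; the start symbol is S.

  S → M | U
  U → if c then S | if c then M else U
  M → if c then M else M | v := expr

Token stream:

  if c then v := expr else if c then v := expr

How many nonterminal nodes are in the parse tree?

[S [U if c then [M v := expr] else [U if c then [S [M v := expr]]]]]

6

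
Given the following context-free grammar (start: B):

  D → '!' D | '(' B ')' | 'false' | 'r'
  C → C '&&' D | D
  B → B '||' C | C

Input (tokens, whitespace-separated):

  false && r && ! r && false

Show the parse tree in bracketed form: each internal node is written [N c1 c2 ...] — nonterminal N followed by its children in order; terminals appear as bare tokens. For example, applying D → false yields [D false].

B
C
C && D
C && D && D
C && D && D && D
D && D && D && D
false && D && D && D
false && r && D && D
false && r && ! D && D
false && r && ! r && D
false && r && ! r && false

[B [C [C [C [C [D false]] && [D r]] && [D ! [D r]]] && [D false]]]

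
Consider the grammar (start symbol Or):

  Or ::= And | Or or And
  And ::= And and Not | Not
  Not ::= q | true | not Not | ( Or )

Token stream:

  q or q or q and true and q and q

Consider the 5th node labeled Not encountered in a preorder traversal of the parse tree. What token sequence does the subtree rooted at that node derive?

[Or [Or [Or [And [Not q]]] or [And [Not q]]] or [And [And [And [And [Not q]] and [Not true]] and [Not q]] and [Not q]]]

q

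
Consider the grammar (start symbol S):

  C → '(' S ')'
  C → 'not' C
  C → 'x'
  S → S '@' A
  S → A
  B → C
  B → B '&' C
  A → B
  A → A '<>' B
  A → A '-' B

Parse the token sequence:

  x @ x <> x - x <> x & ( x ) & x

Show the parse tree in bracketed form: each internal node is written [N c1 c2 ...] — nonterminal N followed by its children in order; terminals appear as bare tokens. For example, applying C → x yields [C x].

[S [S [A [B [C x]]]] @ [A [A [A [A [B [C x]]] <> [B [C x]]] - [B [C x]]] <> [B [B [B [C x]] & [C ( [S [A [B [C x]]]] )]] & [C x]]]]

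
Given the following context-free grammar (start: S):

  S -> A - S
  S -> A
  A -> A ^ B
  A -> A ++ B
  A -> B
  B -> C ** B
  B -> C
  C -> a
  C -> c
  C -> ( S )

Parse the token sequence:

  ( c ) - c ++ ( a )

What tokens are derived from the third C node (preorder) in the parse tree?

[S [A [B [C ( [S [A [B [C c]]]] )]]] - [S [A [A [B [C c]]] ++ [B [C ( [S [A [B [C a]]]] )]]]]]

c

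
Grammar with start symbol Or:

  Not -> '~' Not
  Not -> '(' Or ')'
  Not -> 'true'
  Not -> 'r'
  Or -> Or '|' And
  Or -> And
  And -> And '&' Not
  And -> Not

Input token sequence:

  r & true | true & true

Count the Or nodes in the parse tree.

[Or [Or [And [And [Not r]] & [Not true]]] | [And [And [Not true]] & [Not true]]]

2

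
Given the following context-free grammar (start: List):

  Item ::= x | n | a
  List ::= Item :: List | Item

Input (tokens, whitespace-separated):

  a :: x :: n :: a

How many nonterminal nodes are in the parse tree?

8

[List [Item a] :: [List [Item x] :: [List [Item n] :: [List [Item a]]]]]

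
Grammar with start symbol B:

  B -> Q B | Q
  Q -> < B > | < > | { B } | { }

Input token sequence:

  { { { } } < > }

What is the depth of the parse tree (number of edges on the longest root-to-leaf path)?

[B [Q { [B [Q { [B [Q { }]] }] [B [Q < >]]] }]]

6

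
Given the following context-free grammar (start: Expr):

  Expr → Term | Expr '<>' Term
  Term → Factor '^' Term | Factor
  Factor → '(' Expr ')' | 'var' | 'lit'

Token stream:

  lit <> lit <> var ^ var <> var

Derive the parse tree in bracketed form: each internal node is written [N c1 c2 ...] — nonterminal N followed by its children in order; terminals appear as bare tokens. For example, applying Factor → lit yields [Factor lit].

[Expr [Expr [Expr [Expr [Term [Factor lit]]] <> [Term [Factor lit]]] <> [Term [Factor var] ^ [Term [Factor var]]]] <> [Term [Factor var]]]

Expr
Expr <> Term
Expr <> Term <> Term
Expr <> Term <> Term <> Term
Term <> Term <> Term <> Term
Factor <> Term <> Term <> Term
lit <> Term <> Term <> Term
lit <> Factor <> Term <> Term
lit <> lit <> Term <> Term
lit <> lit <> Factor ^ Term <> Term
lit <> lit <> var ^ Term <> Term
lit <> lit <> var ^ Factor <> Term
lit <> lit <> var ^ var <> Term
lit <> lit <> var ^ var <> Factor
lit <> lit <> var ^ var <> var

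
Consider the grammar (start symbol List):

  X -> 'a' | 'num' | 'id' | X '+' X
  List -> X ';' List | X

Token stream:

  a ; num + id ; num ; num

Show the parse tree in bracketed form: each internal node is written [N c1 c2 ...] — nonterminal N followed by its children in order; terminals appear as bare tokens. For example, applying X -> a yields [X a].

List
X ; List
a ; List
a ; X ; List
a ; X + X ; List
a ; num + X ; List
a ; num + id ; List
a ; num + id ; X ; List
a ; num + id ; num ; List
a ; num + id ; num ; X
a ; num + id ; num ; num

[List [X a] ; [List [X [X num] + [X id]] ; [List [X num] ; [List [X num]]]]]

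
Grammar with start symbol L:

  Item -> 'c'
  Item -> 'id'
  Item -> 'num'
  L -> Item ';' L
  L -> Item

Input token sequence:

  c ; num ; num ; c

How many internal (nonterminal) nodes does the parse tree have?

8

[L [Item c] ; [L [Item num] ; [L [Item num] ; [L [Item c]]]]]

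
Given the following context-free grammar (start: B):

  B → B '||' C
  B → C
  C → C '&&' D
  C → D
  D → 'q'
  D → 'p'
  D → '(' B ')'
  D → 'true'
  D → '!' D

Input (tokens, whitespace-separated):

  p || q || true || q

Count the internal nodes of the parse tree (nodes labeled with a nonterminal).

[B [B [B [B [C [D p]]] || [C [D q]]] || [C [D true]]] || [C [D q]]]

12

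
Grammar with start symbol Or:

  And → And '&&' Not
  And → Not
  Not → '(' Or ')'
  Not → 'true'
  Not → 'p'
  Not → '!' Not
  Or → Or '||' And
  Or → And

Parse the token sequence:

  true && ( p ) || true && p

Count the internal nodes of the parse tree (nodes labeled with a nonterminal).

[Or [Or [And [And [Not true]] && [Not ( [Or [And [Not p]]] )]]] || [And [And [Not true]] && [Not p]]]

13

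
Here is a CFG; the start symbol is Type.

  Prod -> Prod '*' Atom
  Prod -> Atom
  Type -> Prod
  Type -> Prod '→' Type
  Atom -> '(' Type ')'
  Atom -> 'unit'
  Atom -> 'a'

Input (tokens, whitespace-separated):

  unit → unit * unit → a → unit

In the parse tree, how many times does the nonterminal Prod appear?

[Type [Prod [Atom unit]] → [Type [Prod [Prod [Atom unit]] * [Atom unit]] → [Type [Prod [Atom a]] → [Type [Prod [Atom unit]]]]]]

5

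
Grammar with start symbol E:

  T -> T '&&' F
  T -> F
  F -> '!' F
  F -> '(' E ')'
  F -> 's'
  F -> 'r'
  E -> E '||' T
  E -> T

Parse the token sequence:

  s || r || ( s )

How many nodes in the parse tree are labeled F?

[E [E [E [T [F s]]] || [T [F r]]] || [T [F ( [E [T [F s]]] )]]]

4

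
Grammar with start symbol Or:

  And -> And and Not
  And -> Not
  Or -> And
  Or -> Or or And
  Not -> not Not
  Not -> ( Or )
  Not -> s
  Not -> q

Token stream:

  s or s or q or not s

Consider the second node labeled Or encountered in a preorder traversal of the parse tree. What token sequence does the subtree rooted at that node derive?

[Or [Or [Or [Or [And [Not s]]] or [And [Not s]]] or [And [Not q]]] or [And [Not not [Not s]]]]

s or s or q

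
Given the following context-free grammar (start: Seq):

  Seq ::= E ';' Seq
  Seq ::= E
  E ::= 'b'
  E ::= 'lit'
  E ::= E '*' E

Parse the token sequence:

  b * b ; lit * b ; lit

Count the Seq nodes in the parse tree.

3

[Seq [E [E b] * [E b]] ; [Seq [E [E lit] * [E b]] ; [Seq [E lit]]]]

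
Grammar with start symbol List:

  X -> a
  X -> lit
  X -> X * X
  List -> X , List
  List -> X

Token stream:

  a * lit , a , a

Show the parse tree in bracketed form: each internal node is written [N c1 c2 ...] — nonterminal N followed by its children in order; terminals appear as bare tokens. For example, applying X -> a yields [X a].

List
X , List
X * X , List
a * X , List
a * lit , List
a * lit , X , List
a * lit , a , List
a * lit , a , X
a * lit , a , a

[List [X [X a] * [X lit]] , [List [X a] , [List [X a]]]]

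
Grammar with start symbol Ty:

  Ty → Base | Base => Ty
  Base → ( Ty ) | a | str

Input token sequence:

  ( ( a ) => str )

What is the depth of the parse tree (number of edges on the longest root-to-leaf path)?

6

[Ty [Base ( [Ty [Base ( [Ty [Base a]] )] => [Ty [Base str]]] )]]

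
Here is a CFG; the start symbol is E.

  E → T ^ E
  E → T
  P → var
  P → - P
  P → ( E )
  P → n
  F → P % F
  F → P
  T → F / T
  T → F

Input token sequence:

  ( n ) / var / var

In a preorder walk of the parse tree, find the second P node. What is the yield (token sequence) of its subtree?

[E [T [F [P ( [E [T [F [P n]]]] )]] / [T [F [P var]] / [T [F [P var]]]]]]

n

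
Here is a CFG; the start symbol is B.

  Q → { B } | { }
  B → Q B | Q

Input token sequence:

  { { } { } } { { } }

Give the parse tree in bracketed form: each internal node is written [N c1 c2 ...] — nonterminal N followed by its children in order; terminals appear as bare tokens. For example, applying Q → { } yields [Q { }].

B
Q B
{ B } B
{ Q B } B
{ { } B } B
{ { } Q } B
{ { } { } } B
{ { } { } } Q
{ { } { } } { B }
{ { } { } } { Q }
{ { } { } } { { } }

[B [Q { [B [Q { }] [B [Q { }]]] }] [B [Q { [B [Q { }]] }]]]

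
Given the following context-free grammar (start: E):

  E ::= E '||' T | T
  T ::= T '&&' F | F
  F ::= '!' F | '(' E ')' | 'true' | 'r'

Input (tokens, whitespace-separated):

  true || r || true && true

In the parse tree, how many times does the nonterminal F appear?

[E [E [E [T [F true]]] || [T [F r]]] || [T [T [F true]] && [F true]]]

4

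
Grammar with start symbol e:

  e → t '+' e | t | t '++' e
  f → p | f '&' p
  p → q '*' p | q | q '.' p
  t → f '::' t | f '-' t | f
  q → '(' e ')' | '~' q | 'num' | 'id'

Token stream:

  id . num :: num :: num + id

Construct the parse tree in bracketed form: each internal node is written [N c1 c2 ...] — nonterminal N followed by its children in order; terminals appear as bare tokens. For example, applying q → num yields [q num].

[e [t [f [p [q id] . [p [q num]]]] :: [t [f [p [q num]]] :: [t [f [p [q num]]]]]] + [e [t [f [p [q id]]]]]]

e
t + e
f :: t + e
p :: t + e
q . p :: t + e
id . p :: t + e
id . q :: t + e
id . num :: t + e
id . num :: f :: t + e
id . num :: p :: t + e
id . num :: q :: t + e
id . num :: num :: t + e
id . num :: num :: f + e
id . num :: num :: p + e
id . num :: num :: q + e
id . num :: num :: num + e
id . num :: num :: num + t
id . num :: num :: num + f
id . num :: num :: num + p
id . num :: num :: num + q
id . num :: num :: num + id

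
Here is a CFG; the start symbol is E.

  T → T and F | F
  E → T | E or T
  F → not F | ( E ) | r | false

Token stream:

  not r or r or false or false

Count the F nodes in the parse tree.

5

[E [E [E [E [T [F not [F r]]]] or [T [F r]]] or [T [F false]]] or [T [F false]]]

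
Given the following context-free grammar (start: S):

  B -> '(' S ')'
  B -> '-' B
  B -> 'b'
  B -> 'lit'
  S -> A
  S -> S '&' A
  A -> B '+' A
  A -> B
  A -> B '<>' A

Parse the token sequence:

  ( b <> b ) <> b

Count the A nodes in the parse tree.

[S [A [B ( [S [A [B b] <> [A [B b]]]] )] <> [A [B b]]]]

4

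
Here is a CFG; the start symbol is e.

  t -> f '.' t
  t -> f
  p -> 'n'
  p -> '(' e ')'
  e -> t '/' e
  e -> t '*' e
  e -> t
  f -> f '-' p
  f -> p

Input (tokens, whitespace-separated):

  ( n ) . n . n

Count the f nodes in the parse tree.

[e [t [f [p ( [e [t [f [p n]]]] )]] . [t [f [p n]] . [t [f [p n]]]]]]

4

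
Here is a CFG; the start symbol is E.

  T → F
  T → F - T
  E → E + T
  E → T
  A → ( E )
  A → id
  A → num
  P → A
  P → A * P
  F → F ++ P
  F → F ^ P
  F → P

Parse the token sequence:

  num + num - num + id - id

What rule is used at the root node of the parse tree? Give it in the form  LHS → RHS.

[E [E [E [T [F [P [A num]]]]] + [T [F [P [A num]]] - [T [F [P [A num]]]]]] + [T [F [P [A id]]] - [T [F [P [A id]]]]]]

E → E + T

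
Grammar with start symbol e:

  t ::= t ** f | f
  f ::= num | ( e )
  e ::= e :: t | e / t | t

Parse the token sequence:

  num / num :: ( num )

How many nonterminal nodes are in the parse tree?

12

[e [e [e [t [f num]]] / [t [f num]]] :: [t [f ( [e [t [f num]]] )]]]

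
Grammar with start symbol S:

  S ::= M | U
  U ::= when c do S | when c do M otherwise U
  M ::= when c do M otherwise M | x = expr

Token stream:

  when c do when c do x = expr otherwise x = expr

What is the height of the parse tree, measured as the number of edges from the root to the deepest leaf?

[S [U when c do [S [M when c do [M x = expr] otherwise [M x = expr]]]]]

5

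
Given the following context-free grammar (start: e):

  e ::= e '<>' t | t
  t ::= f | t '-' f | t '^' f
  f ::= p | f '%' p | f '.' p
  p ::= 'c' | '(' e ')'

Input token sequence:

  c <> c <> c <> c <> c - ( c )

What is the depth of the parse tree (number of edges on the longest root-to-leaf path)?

[e [e [e [e [e [t [f [p c]]]] <> [t [f [p c]]]] <> [t [f [p c]]]] <> [t [f [p c]]]] <> [t [t [f [p c]]] - [f [p ( [e [t [f [p c]]]] )]]]]

8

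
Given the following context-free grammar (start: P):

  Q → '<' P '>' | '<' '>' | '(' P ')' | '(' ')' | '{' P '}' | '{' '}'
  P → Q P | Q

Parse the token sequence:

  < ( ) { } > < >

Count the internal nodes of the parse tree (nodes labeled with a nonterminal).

[P [Q < [P [Q ( )] [P [Q { }]]] >] [P [Q < >]]]

8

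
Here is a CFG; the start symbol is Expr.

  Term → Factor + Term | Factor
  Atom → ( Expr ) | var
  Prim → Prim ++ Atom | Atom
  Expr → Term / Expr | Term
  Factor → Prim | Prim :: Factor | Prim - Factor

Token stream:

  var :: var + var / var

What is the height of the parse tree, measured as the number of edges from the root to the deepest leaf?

6

[Expr [Term [Factor [Prim [Atom var]] :: [Factor [Prim [Atom var]]]] + [Term [Factor [Prim [Atom var]]]]] / [Expr [Term [Factor [Prim [Atom var]]]]]]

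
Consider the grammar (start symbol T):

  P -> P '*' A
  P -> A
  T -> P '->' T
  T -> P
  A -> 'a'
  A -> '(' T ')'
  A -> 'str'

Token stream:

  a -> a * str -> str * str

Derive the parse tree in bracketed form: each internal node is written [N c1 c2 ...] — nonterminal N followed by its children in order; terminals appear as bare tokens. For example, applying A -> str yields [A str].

T
P -> T
A -> T
a -> T
a -> P -> T
a -> P * A -> T
a -> A * A -> T
a -> a * A -> T
a -> a * str -> T
a -> a * str -> P
a -> a * str -> P * A
a -> a * str -> A * A
a -> a * str -> str * A
a -> a * str -> str * str

[T [P [A a]] -> [T [P [P [A a]] * [A str]] -> [T [P [P [A str]] * [A str]]]]]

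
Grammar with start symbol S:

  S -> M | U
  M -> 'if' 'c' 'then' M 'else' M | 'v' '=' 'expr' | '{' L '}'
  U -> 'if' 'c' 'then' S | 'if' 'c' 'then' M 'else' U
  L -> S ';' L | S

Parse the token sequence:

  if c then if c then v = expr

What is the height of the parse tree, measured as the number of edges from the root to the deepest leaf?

[S [U if c then [S [U if c then [S [M v = expr]]]]]]

6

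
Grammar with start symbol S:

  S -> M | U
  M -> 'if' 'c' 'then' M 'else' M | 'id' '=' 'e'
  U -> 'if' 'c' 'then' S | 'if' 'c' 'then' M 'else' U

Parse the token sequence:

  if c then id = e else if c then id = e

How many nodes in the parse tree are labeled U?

[S [U if c then [M id = e] else [U if c then [S [M id = e]]]]]

2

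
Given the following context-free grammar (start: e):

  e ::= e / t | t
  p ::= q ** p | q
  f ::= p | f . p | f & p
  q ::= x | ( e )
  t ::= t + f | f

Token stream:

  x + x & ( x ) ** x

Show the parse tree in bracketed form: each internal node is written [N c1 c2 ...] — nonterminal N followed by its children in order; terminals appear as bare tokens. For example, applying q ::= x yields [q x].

e
t
t + f
f + f
p + f
q + f
x + f
x + f & p
x + p & p
x + q & p
x + x & p
x + x & q ** p
x + x & ( e ) ** p
x + x & ( t ) ** p
x + x & ( f ) ** p
x + x & ( p ) ** p
x + x & ( q ) ** p
x + x & ( x ) ** p
x + x & ( x ) ** q
x + x & ( x ) ** x

[e [t [t [f [p [q x]]]] + [f [f [p [q x]]] & [p [q ( [e [t [f [p [q x]]]]] )] ** [p [q x]]]]]]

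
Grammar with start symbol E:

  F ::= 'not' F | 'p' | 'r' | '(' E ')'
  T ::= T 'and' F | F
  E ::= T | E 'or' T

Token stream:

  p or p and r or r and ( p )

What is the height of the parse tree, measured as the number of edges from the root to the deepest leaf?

[E [E [E [T [F p]]] or [T [T [F p]] and [F r]]] or [T [T [F r]] and [F ( [E [T [F p]]] )]]]

6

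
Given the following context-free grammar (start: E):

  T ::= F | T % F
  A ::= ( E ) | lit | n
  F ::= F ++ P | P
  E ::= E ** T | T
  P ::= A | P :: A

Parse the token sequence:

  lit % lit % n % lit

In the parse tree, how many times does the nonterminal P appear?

[E [T [T [T [T [F [P [A lit]]]] % [F [P [A lit]]]] % [F [P [A n]]]] % [F [P [A lit]]]]]

4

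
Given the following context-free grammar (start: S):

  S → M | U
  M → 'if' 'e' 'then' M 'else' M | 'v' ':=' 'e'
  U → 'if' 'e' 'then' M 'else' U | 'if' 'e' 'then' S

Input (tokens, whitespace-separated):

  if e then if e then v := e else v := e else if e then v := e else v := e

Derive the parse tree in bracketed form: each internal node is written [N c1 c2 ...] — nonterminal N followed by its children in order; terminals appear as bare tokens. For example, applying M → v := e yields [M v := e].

[S [M if e then [M if e then [M v := e] else [M v := e]] else [M if e then [M v := e] else [M v := e]]]]

S
M
if e then M else M
if e then if e then M else M else M
if e then if e then v := e else M else M
if e then if e then v := e else v := e else M
if e then if e then v := e else v := e else if e then M else M
if e then if e then v := e else v := e else if e then v := e else M
if e then if e then v := e else v := e else if e then v := e else v := e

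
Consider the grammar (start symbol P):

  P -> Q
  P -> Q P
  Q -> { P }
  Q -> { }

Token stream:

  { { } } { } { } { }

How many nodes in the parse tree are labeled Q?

5

[P [Q { [P [Q { }]] }] [P [Q { }] [P [Q { }] [P [Q { }]]]]]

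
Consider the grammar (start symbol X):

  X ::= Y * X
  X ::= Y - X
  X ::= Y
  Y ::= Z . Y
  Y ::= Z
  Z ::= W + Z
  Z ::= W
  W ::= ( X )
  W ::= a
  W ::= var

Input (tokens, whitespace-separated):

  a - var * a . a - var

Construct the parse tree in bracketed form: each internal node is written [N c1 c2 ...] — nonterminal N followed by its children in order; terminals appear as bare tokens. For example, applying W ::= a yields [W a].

X
Y - X
Z - X
W - X
a - X
a - Y * X
a - Z * X
a - W * X
a - var * X
a - var * Y - X
a - var * Z . Y - X
a - var * W . Y - X
a - var * a . Y - X
a - var * a . Z - X
a - var * a . W - X
a - var * a . a - X
a - var * a . a - Y
a - var * a . a - Z
a - var * a . a - W
a - var * a . a - var

[X [Y [Z [W a]]] - [X [Y [Z [W var]]] * [X [Y [Z [W a]] . [Y [Z [W a]]]] - [X [Y [Z [W var]]]]]]]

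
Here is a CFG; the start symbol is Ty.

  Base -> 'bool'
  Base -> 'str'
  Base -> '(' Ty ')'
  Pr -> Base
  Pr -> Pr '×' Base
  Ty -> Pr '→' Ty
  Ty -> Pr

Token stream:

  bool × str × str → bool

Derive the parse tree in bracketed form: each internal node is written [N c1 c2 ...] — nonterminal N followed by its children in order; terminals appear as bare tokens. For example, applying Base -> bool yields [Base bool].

Ty
Pr → Ty
Pr × Base → Ty
Pr × Base × Base → Ty
Base × Base × Base → Ty
bool × Base × Base → Ty
bool × str × Base → Ty
bool × str × str → Ty
bool × str × str → Pr
bool × str × str → Base
bool × str × str → bool

[Ty [Pr [Pr [Pr [Base bool]] × [Base str]] × [Base str]] → [Ty [Pr [Base bool]]]]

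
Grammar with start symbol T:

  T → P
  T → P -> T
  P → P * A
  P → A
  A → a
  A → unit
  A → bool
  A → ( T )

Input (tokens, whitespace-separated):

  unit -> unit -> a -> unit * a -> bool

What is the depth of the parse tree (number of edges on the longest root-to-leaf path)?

[T [P [A unit]] -> [T [P [A unit]] -> [T [P [A a]] -> [T [P [P [A unit]] * [A a]] -> [T [P [A bool]]]]]]]

7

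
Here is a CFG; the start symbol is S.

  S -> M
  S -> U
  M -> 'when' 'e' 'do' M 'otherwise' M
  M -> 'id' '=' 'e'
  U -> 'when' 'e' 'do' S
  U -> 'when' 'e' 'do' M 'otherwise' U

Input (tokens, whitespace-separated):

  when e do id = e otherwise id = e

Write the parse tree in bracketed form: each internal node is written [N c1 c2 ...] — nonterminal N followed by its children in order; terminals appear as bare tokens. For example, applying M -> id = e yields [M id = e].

[S [M when e do [M id = e] otherwise [M id = e]]]

S
M
when e do M otherwise M
when e do id = e otherwise M
when e do id = e otherwise id = e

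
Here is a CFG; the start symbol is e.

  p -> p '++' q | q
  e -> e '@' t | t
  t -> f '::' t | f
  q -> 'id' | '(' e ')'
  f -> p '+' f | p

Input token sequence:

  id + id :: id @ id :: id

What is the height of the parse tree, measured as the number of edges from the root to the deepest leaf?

[e [e [t [f [p [q id]] + [f [p [q id]]]] :: [t [f [p [q id]]]]]] @ [t [f [p [q id]]] :: [t [f [p [q id]]]]]]

7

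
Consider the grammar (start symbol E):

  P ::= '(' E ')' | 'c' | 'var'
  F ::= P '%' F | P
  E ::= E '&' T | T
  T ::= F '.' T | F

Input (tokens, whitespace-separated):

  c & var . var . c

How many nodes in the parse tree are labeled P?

[E [E [T [F [P c]]]] & [T [F [P var]] . [T [F [P var]] . [T [F [P c]]]]]]

4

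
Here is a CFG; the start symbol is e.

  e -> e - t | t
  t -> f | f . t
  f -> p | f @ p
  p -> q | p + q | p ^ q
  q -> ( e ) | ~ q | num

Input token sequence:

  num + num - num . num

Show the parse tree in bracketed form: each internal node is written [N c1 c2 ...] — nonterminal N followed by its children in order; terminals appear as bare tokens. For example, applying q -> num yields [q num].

e
e - t
t - t
f - t
p - t
p + q - t
q + q - t
num + q - t
num + num - t
num + num - f . t
num + num - p . t
num + num - q . t
num + num - num . t
num + num - num . f
num + num - num . p
num + num - num . q
num + num - num . num

[e [e [t [f [p [p [q num]] + [q num]]]]] - [t [f [p [q num]]] . [t [f [p [q num]]]]]]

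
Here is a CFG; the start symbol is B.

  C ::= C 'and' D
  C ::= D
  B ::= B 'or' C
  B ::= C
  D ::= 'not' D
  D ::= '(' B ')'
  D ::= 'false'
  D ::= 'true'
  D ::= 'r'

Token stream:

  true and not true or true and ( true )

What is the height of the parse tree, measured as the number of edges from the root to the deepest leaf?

6

[B [B [C [C [D true]] and [D not [D true]]]] or [C [C [D true]] and [D ( [B [C [D true]]] )]]]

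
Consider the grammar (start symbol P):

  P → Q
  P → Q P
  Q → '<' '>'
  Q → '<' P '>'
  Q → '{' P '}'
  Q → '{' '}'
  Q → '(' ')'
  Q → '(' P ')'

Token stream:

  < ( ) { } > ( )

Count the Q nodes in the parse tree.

[P [Q < [P [Q ( )] [P [Q { }]]] >] [P [Q ( )]]]

4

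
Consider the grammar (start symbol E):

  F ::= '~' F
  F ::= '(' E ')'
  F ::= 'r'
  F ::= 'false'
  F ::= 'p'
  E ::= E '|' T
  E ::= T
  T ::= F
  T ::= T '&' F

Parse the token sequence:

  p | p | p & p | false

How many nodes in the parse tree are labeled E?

[E [E [E [E [T [F p]]] | [T [F p]]] | [T [T [F p]] & [F p]]] | [T [F false]]]

4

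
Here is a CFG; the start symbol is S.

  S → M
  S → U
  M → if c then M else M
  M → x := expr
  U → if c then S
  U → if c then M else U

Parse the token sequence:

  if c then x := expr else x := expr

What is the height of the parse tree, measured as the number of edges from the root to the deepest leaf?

[S [M if c then [M x := expr] else [M x := expr]]]

3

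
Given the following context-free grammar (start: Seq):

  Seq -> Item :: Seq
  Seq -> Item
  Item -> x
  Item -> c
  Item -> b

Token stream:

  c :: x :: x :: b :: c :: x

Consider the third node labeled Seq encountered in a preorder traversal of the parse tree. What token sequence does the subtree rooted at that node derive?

[Seq [Item c] :: [Seq [Item x] :: [Seq [Item x] :: [Seq [Item b] :: [Seq [Item c] :: [Seq [Item x]]]]]]]

x :: b :: c :: x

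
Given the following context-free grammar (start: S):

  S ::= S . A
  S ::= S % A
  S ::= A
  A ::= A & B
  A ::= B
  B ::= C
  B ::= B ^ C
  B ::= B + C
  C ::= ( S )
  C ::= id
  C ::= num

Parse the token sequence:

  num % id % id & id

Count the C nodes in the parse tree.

4

[S [S [S [A [B [C num]]]] % [A [B [C id]]]] % [A [A [B [C id]]] & [B [C id]]]]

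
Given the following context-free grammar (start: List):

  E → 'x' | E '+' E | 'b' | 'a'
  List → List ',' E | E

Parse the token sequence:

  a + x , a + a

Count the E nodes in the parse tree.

[List [List [E [E a] + [E x]]] , [E [E a] + [E a]]]

6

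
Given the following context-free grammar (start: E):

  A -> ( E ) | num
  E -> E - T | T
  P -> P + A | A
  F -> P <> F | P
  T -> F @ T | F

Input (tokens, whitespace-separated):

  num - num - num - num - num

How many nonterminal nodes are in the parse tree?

[E [E [E [E [E [T [F [P [A num]]]]] - [T [F [P [A num]]]]] - [T [F [P [A num]]]]] - [T [F [P [A num]]]]] - [T [F [P [A num]]]]]

25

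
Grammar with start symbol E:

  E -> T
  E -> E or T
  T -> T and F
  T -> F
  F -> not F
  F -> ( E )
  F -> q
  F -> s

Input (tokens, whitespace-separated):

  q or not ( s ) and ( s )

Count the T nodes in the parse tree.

5

[E [E [T [F q]]] or [T [T [F not [F ( [E [T [F s]]] )]]] and [F ( [E [T [F s]]] )]]]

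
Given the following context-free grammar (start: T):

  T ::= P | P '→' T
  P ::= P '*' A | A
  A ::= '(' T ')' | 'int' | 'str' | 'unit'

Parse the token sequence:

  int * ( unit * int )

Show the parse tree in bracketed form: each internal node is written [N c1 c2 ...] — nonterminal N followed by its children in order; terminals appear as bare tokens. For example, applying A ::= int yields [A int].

[T [P [P [A int]] * [A ( [T [P [P [A unit]] * [A int]]] )]]]

T
P
P * A
A * A
int * A
int * ( T )
int * ( P )
int * ( P * A )
int * ( A * A )
int * ( unit * A )
int * ( unit * int )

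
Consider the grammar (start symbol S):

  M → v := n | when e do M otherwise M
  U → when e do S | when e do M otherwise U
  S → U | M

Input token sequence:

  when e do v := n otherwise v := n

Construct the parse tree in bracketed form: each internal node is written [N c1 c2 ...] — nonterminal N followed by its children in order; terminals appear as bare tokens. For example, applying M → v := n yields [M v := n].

S
M
when e do M otherwise M
when e do v := n otherwise M
when e do v := n otherwise v := n

[S [M when e do [M v := n] otherwise [M v := n]]]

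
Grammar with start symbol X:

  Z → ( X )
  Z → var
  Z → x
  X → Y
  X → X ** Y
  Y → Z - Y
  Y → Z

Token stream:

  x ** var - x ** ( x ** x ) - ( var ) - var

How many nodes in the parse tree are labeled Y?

9

[X [X [X [Y [Z x]]] ** [Y [Z var] - [Y [Z x]]]] ** [Y [Z ( [X [X [Y [Z x]]] ** [Y [Z x]]] )] - [Y [Z ( [X [Y [Z var]]] )] - [Y [Z var]]]]]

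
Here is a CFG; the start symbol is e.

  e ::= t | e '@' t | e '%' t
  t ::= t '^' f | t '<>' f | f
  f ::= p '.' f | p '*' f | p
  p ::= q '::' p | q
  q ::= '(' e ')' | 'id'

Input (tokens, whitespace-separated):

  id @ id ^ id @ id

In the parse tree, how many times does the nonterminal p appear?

4

[e [e [e [t [f [p [q id]]]]] @ [t [t [f [p [q id]]]] ^ [f [p [q id]]]]] @ [t [f [p [q id]]]]]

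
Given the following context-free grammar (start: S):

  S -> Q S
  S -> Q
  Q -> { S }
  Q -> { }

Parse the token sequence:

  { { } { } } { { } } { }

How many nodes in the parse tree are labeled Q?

[S [Q { [S [Q { }] [S [Q { }]]] }] [S [Q { [S [Q { }]] }] [S [Q { }]]]]

6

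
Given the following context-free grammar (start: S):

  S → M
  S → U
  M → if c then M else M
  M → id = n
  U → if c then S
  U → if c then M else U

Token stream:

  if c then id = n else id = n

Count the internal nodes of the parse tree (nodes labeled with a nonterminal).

[S [M if c then [M id = n] else [M id = n]]]

4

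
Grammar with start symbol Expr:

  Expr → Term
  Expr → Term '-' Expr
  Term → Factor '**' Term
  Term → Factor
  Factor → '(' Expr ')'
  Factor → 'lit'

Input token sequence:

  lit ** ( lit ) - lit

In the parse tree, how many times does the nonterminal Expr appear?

[Expr [Term [Factor lit] ** [Term [Factor ( [Expr [Term [Factor lit]]] )]]] - [Expr [Term [Factor lit]]]]

3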